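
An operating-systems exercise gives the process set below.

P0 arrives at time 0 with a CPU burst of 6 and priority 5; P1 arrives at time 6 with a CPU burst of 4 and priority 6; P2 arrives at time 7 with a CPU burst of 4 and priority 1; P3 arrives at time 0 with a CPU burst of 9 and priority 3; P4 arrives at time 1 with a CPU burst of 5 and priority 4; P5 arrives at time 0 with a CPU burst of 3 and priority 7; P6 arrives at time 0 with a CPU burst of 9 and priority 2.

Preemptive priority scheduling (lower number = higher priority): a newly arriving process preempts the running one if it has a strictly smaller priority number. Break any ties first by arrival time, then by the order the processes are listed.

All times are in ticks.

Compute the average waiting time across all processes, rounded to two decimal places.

18.43

Schedule: | P6 0-7 | P2 7-11 | P6 11-13 | P3 13-22 | P4 22-27 | P0 27-33 | P1 33-37 | P5 37-40 |
Completion: P0=33  P1=37  P2=11  P3=22  P4=27  P5=40  P6=13
Turnaround (C−A): P0=33  P1=31  P2=4  P3=22  P4=26  P5=40  P6=13
Waiting times: P0=27, P1=27, P2=0, P3=13, P4=21, P5=37, P6=4
Average waiting = (27+27+0+13+21+37+4) / 7 = 129/7 = 18.43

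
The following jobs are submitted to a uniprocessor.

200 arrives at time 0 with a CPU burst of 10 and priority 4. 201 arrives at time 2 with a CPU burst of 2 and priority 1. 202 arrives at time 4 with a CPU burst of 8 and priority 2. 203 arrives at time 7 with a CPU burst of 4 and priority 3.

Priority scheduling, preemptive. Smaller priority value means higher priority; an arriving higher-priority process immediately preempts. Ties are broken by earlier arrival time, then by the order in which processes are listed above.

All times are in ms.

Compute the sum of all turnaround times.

43

Timeline: | 200 0-2 | 201 2-4 | 202 4-12 | 203 12-16 | 200 16-24 |
Completion: 200=24  201=4  202=12  203=16
Turnaround (C−A): 200=24  201=2  202=8  203=9
Turnaround = completion − arrival: 200=24, 201=2, 202=8, 203=9
Total turnaround = 24 + 2 + 8 + 9 = 43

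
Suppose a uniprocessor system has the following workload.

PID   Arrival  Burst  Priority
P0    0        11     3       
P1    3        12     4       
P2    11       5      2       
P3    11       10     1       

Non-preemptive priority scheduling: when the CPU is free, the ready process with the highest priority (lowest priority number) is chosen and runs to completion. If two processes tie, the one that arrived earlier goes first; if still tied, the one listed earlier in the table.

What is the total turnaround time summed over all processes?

Schedule: | P0 0-11 | P3 11-21 | P2 21-26 | P1 26-38 |
Completion: P0=11  P1=38  P2=26  P3=21
Turnaround = completion − arrival: P0=11, P1=35, P2=15, P3=10
Total turnaround = 11 + 35 + 15 + 10 = 71

71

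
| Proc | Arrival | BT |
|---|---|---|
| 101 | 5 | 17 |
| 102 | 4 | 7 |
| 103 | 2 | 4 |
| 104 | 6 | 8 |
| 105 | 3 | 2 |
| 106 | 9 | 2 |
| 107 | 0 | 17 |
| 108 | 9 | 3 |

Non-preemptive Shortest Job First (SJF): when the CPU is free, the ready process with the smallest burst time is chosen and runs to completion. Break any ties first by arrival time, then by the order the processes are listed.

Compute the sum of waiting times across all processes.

149

Schedule: | 107 0-17 | 105 17-19 | 106 19-21 | 108 21-24 | 103 24-28 | 102 28-35 | 104 35-43 | 101 43-60 |
Completion: 101=60  102=35  103=28  104=43  105=19  106=21  107=17  108=24
Waiting = turnaround − burst: 101=38, 102=24, 103=22, 104=29, 105=14, 106=10, 107=0, 108=12
Total waiting = 38 + 24 + 22 + 29 + 14 + 10 + 0 + 12 = 149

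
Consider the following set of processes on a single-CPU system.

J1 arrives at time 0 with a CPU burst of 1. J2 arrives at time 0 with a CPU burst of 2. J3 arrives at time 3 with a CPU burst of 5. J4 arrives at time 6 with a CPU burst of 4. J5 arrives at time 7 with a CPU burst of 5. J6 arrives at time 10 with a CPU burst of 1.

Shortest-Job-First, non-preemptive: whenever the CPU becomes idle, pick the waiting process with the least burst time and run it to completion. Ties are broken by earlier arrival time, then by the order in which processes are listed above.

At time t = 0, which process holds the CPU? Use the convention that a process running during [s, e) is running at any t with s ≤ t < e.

J1

Schedule: | J1 0-1 | J2 1-3 | J3 3-8 | J4 8-12 | J6 12-13 | J5 13-18 |
Completion: J1=1  J2=3  J3=8  J4=12  J5=18  J6=13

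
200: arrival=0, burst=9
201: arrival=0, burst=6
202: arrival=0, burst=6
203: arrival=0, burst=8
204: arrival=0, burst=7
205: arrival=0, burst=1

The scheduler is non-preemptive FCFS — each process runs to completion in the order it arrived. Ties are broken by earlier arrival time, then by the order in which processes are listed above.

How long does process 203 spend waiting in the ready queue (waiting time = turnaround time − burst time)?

Timeline: | 200 0-9 | 201 9-15 | 202 15-21 | 203 21-29 | 204 29-36 | 205 36-37 |
Completion: 200=9  201=15  202=21  203=29  204=36  205=37
Waiting(203) = turnaround − burst = 29 − 8 = 21

21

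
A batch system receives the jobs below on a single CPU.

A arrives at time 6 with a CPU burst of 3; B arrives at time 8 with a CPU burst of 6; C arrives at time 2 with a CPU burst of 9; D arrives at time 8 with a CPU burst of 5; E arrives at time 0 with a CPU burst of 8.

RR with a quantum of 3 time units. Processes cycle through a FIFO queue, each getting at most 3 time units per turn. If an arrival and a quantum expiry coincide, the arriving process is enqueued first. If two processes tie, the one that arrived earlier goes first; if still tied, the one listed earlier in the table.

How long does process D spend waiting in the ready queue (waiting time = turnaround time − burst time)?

18

Schedule: | E 0-3 | C 3-6 | E 6-9 | A 9-12 | C 12-15 | B 15-18 | D 18-21 | E 21-23 | C 23-26 | B 26-29 | D 29-31 |
Completion: A=12  B=29  C=26  D=31  E=23
Waiting(D) = turnaround − burst = 23 − 5 = 18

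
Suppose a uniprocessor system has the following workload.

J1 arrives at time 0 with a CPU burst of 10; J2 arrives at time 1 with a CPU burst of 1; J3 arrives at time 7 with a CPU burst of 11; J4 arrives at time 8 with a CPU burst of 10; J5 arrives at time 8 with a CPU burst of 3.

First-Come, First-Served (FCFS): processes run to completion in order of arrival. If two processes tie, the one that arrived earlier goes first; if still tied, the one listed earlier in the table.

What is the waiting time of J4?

14

Timeline: | J1 0-10 | J2 10-11 | J3 11-22 | J4 22-32 | J5 32-35 |
Completion: J1=10  J2=11  J3=22  J4=32  J5=35
Waiting(J4) = turnaround − burst = 24 − 10 = 14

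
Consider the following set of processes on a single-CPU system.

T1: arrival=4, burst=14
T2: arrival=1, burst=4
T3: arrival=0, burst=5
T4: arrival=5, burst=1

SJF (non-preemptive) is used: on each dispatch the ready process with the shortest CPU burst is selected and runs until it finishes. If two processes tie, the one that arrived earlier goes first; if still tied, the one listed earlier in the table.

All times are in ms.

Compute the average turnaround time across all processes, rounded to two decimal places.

8.75

Gantt: | T3 0-5 | T4 5-6 | T2 6-10 | T1 10-24 |
Completion: T1=24  T2=10  T3=5  T4=6
Turnaround times: T1=20, T2=9, T3=5, T4=1
Average turnaround = (20+9+5+1) / 4 = 35/4 = 8.75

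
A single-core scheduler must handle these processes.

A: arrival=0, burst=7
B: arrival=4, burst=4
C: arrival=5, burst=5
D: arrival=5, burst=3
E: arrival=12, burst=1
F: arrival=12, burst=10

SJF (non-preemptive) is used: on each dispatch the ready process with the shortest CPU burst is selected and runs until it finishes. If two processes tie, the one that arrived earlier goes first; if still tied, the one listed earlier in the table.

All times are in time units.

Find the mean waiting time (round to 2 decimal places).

Schedule: | A 0-7 | D 7-10 | B 10-14 | E 14-15 | C 15-20 | F 20-30 |
Completion: A=7  B=14  C=20  D=10  E=15  F=30
Waiting times: A=0, B=6, C=10, D=2, E=2, F=8
Average waiting = (0+6+10+2+2+8) / 6 = 28/6 = 4.67

4.67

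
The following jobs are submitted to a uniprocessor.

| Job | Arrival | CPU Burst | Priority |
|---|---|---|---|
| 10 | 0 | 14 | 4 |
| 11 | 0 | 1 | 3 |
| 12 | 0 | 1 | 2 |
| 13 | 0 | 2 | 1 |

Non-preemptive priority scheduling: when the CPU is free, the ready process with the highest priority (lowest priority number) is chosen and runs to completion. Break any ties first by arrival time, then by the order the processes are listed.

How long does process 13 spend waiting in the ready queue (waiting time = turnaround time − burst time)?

0

Timeline: | 13 0-2 | 12 2-3 | 11 3-4 | 10 4-18 |
Completion: 10=18  11=4  12=3  13=2
Turnaround (C−A): 10=18  11=4  12=3  13=2
Waiting(13) = turnaround − burst = 2 − 2 = 0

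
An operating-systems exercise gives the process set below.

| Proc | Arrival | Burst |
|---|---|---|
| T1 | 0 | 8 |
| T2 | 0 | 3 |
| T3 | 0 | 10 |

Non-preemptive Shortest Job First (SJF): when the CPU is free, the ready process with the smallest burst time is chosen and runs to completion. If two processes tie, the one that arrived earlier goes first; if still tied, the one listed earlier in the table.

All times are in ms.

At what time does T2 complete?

Timeline: | T2 0-3 | T1 3-11 | T3 11-21 |
Completion: T1=11  T2=3  T3=21

3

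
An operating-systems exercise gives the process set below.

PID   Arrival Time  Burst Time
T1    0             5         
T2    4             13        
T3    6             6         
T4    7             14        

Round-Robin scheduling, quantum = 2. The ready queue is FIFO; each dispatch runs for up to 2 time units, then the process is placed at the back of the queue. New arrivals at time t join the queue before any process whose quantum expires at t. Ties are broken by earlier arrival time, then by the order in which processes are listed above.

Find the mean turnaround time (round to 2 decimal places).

Schedule: | T1 0-4 | T2 4-6 | T1 6-7 | T3 7-9 | T2 9-11 | T4 11-13 | T3 13-15 | T2 15-17 | T4 17-19 | T3 19-21 | T2 21-23 | T4 23-25 | T2 25-27 | T4 27-29 | T2 29-31 | T4 31-33 | T2 33-34 | T4 34-38 |
Completion: T1=7  T2=34  T3=21  T4=38
Turnaround times: T1=7, T2=30, T3=15, T4=31
Average turnaround = (7+30+15+31) / 4 = 83/4 = 20.75

20.75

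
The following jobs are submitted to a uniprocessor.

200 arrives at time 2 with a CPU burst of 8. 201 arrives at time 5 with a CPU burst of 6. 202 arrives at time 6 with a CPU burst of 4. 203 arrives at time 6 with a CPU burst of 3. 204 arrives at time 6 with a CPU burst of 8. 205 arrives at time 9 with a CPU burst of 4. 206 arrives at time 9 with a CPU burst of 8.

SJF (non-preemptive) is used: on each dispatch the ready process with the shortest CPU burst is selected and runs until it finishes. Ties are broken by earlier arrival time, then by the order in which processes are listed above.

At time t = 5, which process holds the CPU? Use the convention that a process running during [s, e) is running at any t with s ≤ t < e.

Gantt: | idle 0-2 | 200 2-10 | 203 10-13 | 202 13-17 | 205 17-21 | 201 21-27 | 204 27-35 | 206 35-43 |
Completion: 200=10  201=27  202=17  203=13  204=35  205=21  206=43
Turnaround (C−A): 200=8  201=22  202=11  203=7  204=29  205=12  206=34

200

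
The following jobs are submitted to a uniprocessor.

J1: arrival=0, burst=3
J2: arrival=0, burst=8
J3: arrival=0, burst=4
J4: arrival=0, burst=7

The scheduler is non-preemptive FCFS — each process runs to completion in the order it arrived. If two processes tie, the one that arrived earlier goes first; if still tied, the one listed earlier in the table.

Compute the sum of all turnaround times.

51

Gantt: | J1 0-3 | J2 3-11 | J3 11-15 | J4 15-22 |
Completion: J1=3  J2=11  J3=15  J4=22
Turnaround (C−A): J1=3  J2=11  J3=15  J4=22
Turnaround = completion − arrival: J1=3, J2=11, J3=15, J4=22
Total turnaround = 3 + 11 + 15 + 22 = 51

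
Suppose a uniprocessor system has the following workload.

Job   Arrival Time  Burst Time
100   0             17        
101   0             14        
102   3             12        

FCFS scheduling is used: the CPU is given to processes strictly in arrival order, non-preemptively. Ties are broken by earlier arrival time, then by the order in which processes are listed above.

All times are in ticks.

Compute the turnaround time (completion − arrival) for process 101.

Timeline: | 100 0-17 | 101 17-31 | 102 31-43 |
Completion: 100=17  101=31  102=43
Turnaround(101) = completion − arrival = 31 − 0 = 31

31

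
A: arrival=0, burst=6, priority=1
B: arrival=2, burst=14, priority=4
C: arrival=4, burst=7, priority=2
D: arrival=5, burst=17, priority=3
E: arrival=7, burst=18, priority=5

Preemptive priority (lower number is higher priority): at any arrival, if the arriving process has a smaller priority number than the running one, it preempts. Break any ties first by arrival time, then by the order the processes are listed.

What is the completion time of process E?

62

Schedule: | A 0-6 | C 6-13 | D 13-30 | B 30-44 | E 44-62 |
Completion: A=6  B=44  C=13  D=30  E=62
Turnaround (C−A): A=6  B=42  C=9  D=25  E=55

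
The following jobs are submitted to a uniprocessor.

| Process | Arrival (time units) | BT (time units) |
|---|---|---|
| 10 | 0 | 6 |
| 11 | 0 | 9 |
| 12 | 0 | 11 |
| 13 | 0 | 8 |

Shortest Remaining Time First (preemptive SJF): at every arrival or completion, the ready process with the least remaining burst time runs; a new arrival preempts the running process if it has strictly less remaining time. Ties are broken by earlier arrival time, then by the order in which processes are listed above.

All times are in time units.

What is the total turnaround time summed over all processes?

Schedule: | 10 0-6 | 13 6-14 | 11 14-23 | 12 23-34 |
Completion: 10=6  11=23  12=34  13=14
Turnaround (C−A): 10=6  11=23  12=34  13=14
Turnaround = completion − arrival: 10=6, 11=23, 12=34, 13=14
Total turnaround = 6 + 23 + 34 + 14 = 77

77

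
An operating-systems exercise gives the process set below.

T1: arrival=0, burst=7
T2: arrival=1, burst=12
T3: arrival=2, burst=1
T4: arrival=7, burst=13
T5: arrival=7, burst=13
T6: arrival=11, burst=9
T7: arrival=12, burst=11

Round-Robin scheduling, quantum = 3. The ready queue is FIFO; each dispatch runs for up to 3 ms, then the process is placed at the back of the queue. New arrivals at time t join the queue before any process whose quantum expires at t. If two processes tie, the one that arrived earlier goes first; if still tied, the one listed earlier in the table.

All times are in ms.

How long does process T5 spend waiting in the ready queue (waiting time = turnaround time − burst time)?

46

Gantt: | T1 0-3 | T2 3-6 | T3 6-7 | T1 7-10 | T2 10-13 | T4 13-16 | T5 16-19 | T1 19-20 | T6 20-23 | T7 23-26 | T2 26-29 | T4 29-32 | T5 32-35 | T6 35-38 | T7 38-41 | T2 41-44 | T4 44-47 | T5 47-50 | T6 50-53 | T7 53-56 | T4 56-59 | T5 59-62 | T7 62-64 | T4 64-65 | T5 65-66 |
Completion: T1=20  T2=44  T3=7  T4=65  T5=66  T6=53  T7=64
Turnaround (C−A): T1=20  T2=43  T3=5  T4=58  T5=59  T6=42  T7=52
Waiting(T5) = turnaround − burst = 59 − 13 = 46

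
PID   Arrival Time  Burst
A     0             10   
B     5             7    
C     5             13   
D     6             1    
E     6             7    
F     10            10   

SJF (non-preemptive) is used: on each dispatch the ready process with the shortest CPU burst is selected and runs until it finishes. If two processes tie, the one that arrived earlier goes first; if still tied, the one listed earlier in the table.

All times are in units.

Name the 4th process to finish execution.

Gantt: | A 0-10 | D 10-11 | B 11-18 | E 18-25 | F 25-35 | C 35-48 |
Completion: A=10  B=18  C=48  D=11  E=25  F=35
Finish order: A → D → B → E → F → C

E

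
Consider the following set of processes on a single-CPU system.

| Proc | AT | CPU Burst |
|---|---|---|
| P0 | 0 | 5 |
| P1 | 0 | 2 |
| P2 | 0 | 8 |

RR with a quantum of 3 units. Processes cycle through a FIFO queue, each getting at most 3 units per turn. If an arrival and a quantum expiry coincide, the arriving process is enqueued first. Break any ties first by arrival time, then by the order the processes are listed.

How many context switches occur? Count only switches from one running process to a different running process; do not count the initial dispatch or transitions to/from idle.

4

Gantt: | P0 0-3 | P1 3-5 | P2 5-8 | P0 8-10 | P2 10-15 |
Completion: P0=10  P1=5  P2=15
Turnaround (C−A): P0=10  P1=5  P2=15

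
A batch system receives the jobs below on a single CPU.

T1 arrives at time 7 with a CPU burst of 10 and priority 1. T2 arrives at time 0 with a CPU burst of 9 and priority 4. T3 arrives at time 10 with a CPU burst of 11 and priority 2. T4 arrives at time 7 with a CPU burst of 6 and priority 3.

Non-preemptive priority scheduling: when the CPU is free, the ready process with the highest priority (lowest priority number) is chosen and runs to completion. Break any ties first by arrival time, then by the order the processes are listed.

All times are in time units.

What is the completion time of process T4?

Schedule: | T2 0-9 | T1 9-19 | T3 19-30 | T4 30-36 |
Completion: T1=19  T2=9  T3=30  T4=36

36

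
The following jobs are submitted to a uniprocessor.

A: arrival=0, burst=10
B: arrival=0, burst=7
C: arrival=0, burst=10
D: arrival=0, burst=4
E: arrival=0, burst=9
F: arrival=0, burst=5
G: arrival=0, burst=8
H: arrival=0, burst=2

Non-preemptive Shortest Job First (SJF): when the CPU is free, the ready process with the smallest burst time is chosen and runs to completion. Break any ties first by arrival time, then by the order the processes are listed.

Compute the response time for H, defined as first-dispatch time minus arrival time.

0

Schedule: | H 0-2 | D 2-6 | F 6-11 | B 11-18 | G 18-26 | E 26-35 | A 35-45 | C 45-55 |
Completion: A=45  B=18  C=55  D=6  E=35  F=11  G=26  H=2
Turnaround (C−A): A=45  B=18  C=55  D=6  E=35  F=11  G=26  H=2
Response(H) = first start − arrival = 0 − 0 = 0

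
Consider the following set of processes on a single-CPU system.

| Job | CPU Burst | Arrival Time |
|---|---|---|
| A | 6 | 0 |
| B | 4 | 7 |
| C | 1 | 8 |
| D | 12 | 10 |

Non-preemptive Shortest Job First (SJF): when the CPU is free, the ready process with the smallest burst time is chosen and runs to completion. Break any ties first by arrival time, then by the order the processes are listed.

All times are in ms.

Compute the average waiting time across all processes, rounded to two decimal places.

1.25

Timeline: | A 0-6 | idle 6-7 | B 7-11 | C 11-12 | D 12-24 |
Completion: A=6  B=11  C=12  D=24
Turnaround (C−A): A=6  B=4  C=4  D=14
Waiting times: A=0, B=0, C=3, D=2
Average waiting = (0+0+3+2) / 4 = 5/4 = 1.25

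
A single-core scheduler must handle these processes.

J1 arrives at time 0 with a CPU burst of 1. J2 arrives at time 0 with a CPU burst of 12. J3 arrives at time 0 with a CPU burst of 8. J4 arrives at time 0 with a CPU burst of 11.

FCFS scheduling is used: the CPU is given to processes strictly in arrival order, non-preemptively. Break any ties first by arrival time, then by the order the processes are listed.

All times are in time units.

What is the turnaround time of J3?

Timeline: | J1 0-1 | J2 1-13 | J3 13-21 | J4 21-32 |
Completion: J1=1  J2=13  J3=21  J4=32
Turnaround (C−A): J1=1  J2=13  J3=21  J4=32
Turnaround(J3) = completion − arrival = 21 − 0 = 21

21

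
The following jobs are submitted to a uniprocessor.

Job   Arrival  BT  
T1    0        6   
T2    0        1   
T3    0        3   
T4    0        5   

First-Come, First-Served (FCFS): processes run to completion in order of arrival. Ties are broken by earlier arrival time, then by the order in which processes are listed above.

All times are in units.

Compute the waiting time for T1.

Gantt: | T1 0-6 | T2 6-7 | T3 7-10 | T4 10-15 |
Completion: T1=6  T2=7  T3=10  T4=15
Waiting(T1) = turnaround − burst = 6 − 6 = 0

0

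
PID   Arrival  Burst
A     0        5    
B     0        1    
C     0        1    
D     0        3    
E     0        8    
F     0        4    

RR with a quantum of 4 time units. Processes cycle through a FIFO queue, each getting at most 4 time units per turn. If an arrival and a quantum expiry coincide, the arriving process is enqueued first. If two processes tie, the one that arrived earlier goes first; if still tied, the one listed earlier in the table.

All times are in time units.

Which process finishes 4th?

F

Gantt: | A 0-4 | B 4-5 | C 5-6 | D 6-9 | E 9-13 | F 13-17 | A 17-18 | E 18-22 |
Completion: A=18  B=5  C=6  D=9  E=22  F=17
Turnaround (C−A): A=18  B=5  C=6  D=9  E=22  F=17
Finish order: B → C → D → F → A → E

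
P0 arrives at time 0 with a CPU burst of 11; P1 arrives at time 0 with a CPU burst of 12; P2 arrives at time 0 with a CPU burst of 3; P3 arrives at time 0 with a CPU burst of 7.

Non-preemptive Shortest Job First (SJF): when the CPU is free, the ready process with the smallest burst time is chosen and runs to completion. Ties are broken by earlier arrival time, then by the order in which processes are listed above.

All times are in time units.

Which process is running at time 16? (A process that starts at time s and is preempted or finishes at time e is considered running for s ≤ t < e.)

Timeline: | P2 0-3 | P3 3-10 | P0 10-21 | P1 21-33 |
Completion: P0=21  P1=33  P2=3  P3=10
Turnaround (C−A): P0=21  P1=33  P2=3  P3=10

P0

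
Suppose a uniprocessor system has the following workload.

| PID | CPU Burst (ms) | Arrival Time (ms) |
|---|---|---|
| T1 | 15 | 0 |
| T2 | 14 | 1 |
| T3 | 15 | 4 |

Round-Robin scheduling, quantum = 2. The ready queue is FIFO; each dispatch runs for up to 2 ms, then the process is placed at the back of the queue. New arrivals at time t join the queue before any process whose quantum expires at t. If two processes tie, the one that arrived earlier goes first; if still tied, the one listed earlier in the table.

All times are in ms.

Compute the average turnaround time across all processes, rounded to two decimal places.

Schedule: | T1 0-2 | T2 2-4 | T1 4-6 | T3 6-8 | T2 8-10 | T1 10-12 | T3 12-14 | T2 14-16 | T1 16-18 | T3 18-20 | T2 20-22 | T1 22-24 | T3 24-26 | T2 26-28 | T1 28-30 | T3 30-32 | T2 32-34 | T1 34-36 | T3 36-38 | T2 38-40 | T1 40-41 | T3 41-44 |
Completion: T1=41  T2=40  T3=44
Turnaround times: T1=41, T2=39, T3=40
Average turnaround = (41+39+40) / 3 = 120/3 = 40.00

40.00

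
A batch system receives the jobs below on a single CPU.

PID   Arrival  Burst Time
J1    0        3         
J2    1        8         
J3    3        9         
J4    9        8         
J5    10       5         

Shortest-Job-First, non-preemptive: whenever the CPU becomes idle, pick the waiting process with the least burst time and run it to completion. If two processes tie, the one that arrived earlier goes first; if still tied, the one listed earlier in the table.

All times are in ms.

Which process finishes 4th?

Gantt: | J1 0-3 | J2 3-11 | J5 11-16 | J4 16-24 | J3 24-33 |
Completion: J1=3  J2=11  J3=33  J4=24  J5=16
Turnaround (C−A): J1=3  J2=10  J3=30  J4=15  J5=6
Finish order: J1 → J2 → J5 → J4 → J3

J4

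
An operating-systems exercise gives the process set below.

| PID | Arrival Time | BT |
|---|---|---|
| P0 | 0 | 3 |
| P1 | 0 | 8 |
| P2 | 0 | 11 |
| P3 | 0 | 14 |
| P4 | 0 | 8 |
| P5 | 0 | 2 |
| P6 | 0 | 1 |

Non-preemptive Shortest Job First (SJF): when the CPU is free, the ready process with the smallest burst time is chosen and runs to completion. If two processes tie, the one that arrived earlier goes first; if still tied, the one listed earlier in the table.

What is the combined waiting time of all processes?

Gantt: | P6 0-1 | P5 1-3 | P0 3-6 | P1 6-14 | P4 14-22 | P2 22-33 | P3 33-47 |
Completion: P0=6  P1=14  P2=33  P3=47  P4=22  P5=3  P6=1
Turnaround (C−A): P0=6  P1=14  P2=33  P3=47  P4=22  P5=3  P6=1
Waiting = turnaround − burst: P0=3, P1=6, P2=22, P3=33, P4=14, P5=1, P6=0
Total waiting = 3 + 6 + 22 + 33 + 14 + 1 + 0 = 79

79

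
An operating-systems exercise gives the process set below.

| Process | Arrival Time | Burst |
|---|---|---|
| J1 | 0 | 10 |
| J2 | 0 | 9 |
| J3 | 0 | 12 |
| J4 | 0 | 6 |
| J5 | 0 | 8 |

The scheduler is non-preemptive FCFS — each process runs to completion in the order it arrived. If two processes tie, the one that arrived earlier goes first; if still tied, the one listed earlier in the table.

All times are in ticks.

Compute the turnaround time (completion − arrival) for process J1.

10

Gantt: | J1 0-10 | J2 10-19 | J3 19-31 | J4 31-37 | J5 37-45 |
Completion: J1=10  J2=19  J3=31  J4=37  J5=45
Turnaround (C−A): J1=10  J2=19  J3=31  J4=37  J5=45
Turnaround(J1) = completion − arrival = 10 − 0 = 10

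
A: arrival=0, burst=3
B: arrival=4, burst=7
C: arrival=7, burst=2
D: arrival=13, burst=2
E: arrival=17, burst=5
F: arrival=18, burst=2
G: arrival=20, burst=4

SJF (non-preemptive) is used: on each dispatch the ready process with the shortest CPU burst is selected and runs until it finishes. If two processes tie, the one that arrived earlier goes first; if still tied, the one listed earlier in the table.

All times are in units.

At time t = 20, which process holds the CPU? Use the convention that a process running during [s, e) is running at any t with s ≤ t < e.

Schedule: | A 0-3 | idle 3-4 | B 4-11 | C 11-13 | D 13-15 | idle 15-17 | E 17-22 | F 22-24 | G 24-28 |
Completion: A=3  B=11  C=13  D=15  E=22  F=24  G=28
Turnaround (C−A): A=3  B=7  C=6  D=2  E=5  F=6  G=8

E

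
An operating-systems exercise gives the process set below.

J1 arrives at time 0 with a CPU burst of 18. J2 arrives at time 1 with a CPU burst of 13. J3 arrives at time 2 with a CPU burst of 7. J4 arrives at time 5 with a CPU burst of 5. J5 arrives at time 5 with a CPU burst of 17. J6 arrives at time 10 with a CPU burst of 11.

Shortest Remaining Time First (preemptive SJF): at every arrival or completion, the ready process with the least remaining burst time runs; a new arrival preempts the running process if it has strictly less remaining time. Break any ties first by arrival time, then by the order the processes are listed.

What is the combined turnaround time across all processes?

Gantt: | J1 0-1 | J2 1-2 | J3 2-9 | J4 9-14 | J6 14-25 | J2 25-37 | J1 37-54 | J5 54-71 |
Completion: J1=54  J2=37  J3=9  J4=14  J5=71  J6=25
Turnaround (C−A): J1=54  J2=36  J3=7  J4=9  J5=66  J6=15
Turnaround = completion − arrival: J1=54, J2=36, J3=7, J4=9, J5=66, J6=15
Total turnaround = 54 + 36 + 7 + 9 + 66 + 15 = 187

187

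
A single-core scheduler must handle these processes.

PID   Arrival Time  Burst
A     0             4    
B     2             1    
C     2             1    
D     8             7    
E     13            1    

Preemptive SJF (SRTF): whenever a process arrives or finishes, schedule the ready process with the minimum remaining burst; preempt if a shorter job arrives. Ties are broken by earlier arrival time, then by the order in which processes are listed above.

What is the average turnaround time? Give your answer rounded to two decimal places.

Timeline: | A 0-2 | B 2-3 | C 3-4 | A 4-6 | idle 6-8 | D 8-13 | E 13-14 | D 14-16 |
Completion: A=6  B=3  C=4  D=16  E=14
Turnaround (C−A): A=6  B=1  C=2  D=8  E=1
Turnaround times: A=6, B=1, C=2, D=8, E=1
Average turnaround = (6+1+2+8+1) / 5 = 18/5 = 3.60

3.60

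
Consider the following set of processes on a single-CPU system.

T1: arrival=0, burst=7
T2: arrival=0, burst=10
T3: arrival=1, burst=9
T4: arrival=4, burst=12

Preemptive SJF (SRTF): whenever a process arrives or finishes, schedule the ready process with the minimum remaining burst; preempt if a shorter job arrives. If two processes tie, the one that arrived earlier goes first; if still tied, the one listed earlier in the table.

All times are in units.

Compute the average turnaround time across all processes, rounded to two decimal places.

Timeline: | T1 0-7 | T3 7-16 | T2 16-26 | T4 26-38 |
Completion: T1=7  T2=26  T3=16  T4=38
Turnaround times: T1=7, T2=26, T3=15, T4=34
Average turnaround = (7+26+15+34) / 4 = 82/4 = 20.50

20.50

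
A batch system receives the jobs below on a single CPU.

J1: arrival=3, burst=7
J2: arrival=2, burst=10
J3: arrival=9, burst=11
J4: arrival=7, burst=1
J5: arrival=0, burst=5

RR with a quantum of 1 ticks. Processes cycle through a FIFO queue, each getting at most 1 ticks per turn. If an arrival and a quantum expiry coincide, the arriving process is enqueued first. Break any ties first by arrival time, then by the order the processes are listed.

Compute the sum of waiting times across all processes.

Schedule: | J5 0-2 | J2 2-3 | J5 3-4 | J1 4-5 | J2 5-6 | J5 6-7 | J1 7-8 | J2 8-9 | J4 9-10 | J5 10-11 | J1 11-12 | J3 12-13 | J2 13-14 | J1 14-15 | J3 15-16 | J2 16-17 | J1 17-18 | J3 18-19 | J2 19-20 | J1 20-21 | J3 21-22 | J2 22-23 | J1 23-24 | J3 24-25 | J2 25-26 | J3 26-27 | J2 27-28 | J3 28-29 | J2 29-30 | J3 30-34 |
Completion: J1=24  J2=30  J3=34  J4=10  J5=11
Waiting = turnaround − burst: J1=14, J2=18, J3=14, J4=2, J5=6
Total waiting = 14 + 18 + 14 + 2 + 6 = 54

54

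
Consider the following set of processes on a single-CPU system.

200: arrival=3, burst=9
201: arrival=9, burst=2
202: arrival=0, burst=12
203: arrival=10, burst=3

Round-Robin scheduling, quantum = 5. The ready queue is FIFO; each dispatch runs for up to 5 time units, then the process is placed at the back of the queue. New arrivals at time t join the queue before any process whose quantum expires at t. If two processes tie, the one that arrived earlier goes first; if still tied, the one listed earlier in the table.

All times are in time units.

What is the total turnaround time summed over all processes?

65

Gantt: | 202 0-5 | 200 5-10 | 202 10-15 | 201 15-17 | 203 17-20 | 200 20-24 | 202 24-26 |
Completion: 200=24  201=17  202=26  203=20
Turnaround (C−A): 200=21  201=8  202=26  203=10
Turnaround = completion − arrival: 200=21, 201=8, 202=26, 203=10
Total turnaround = 21 + 8 + 26 + 10 = 65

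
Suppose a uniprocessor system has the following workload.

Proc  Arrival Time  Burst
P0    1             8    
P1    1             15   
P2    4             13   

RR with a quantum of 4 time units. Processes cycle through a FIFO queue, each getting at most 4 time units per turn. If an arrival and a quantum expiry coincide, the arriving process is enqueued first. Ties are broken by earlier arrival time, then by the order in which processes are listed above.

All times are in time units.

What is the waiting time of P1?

Gantt: | idle 0-1 | P0 1-5 | P1 5-9 | P2 9-13 | P0 13-17 | P1 17-21 | P2 21-25 | P1 25-29 | P2 29-33 | P1 33-36 | P2 36-37 |
Completion: P0=17  P1=36  P2=37
Waiting(P1) = turnaround − burst = 35 − 15 = 20

20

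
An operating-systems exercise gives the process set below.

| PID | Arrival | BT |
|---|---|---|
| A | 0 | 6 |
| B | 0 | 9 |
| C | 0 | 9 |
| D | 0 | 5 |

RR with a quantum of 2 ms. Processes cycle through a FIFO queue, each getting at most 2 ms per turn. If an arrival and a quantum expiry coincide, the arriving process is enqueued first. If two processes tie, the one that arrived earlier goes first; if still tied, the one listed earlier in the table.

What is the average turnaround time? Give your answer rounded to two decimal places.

Timeline: | A 0-2 | B 2-4 | C 4-6 | D 6-8 | A 8-10 | B 10-12 | C 12-14 | D 14-16 | A 16-18 | B 18-20 | C 20-22 | D 22-23 | B 23-25 | C 25-27 | B 27-28 | C 28-29 |
Completion: A=18  B=28  C=29  D=23
Turnaround times: A=18, B=28, C=29, D=23
Average turnaround = (18+28+29+23) / 4 = 98/4 = 24.50

24.50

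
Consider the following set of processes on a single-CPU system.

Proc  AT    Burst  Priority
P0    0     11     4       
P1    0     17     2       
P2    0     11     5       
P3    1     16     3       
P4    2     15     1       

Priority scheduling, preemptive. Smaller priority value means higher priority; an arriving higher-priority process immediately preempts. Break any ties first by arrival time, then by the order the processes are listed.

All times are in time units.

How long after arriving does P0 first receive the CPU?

48

Schedule: | P1 0-2 | P4 2-17 | P1 17-32 | P3 32-48 | P0 48-59 | P2 59-70 |
Completion: P0=59  P1=32  P2=70  P3=48  P4=17
Turnaround (C−A): P0=59  P1=32  P2=70  P3=47  P4=15
Response(P0) = first start − arrival = 48 − 0 = 48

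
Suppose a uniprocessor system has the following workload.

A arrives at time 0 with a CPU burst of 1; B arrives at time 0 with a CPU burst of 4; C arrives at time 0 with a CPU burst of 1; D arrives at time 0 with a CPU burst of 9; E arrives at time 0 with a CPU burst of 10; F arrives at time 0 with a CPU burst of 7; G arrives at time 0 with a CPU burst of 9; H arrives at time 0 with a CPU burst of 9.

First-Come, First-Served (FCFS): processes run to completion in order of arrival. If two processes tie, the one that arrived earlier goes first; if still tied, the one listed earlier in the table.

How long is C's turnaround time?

6

Gantt: | A 0-1 | B 1-5 | C 5-6 | D 6-15 | E 15-25 | F 25-32 | G 32-41 | H 41-50 |
Completion: A=1  B=5  C=6  D=15  E=25  F=32  G=41  H=50
Turnaround (C−A): A=1  B=5  C=6  D=15  E=25  F=32  G=41  H=50
Turnaround(C) = completion − arrival = 6 − 0 = 6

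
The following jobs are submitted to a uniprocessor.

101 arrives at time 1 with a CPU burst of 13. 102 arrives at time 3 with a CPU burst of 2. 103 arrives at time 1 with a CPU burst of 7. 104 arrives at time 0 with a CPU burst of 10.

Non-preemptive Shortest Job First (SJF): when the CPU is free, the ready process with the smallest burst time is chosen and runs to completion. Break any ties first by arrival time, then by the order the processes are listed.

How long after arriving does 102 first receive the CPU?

7

Timeline: | 104 0-10 | 102 10-12 | 103 12-19 | 101 19-32 |
Completion: 101=32  102=12  103=19  104=10
Response(102) = first start − arrival = 10 − 3 = 7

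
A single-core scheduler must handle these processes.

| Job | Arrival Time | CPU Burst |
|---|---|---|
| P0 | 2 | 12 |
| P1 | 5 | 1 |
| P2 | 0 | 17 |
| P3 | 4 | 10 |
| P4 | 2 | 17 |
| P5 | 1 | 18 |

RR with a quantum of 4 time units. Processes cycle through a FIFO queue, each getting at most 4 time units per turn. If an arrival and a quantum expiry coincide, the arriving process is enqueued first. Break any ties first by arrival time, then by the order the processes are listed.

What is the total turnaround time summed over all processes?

344

Timeline: | P2 0-4 | P5 4-8 | P0 8-12 | P4 12-16 | P3 16-20 | P2 20-24 | P1 24-25 | P5 25-29 | P0 29-33 | P4 33-37 | P3 37-41 | P2 41-45 | P5 45-49 | P0 49-53 | P4 53-57 | P3 57-59 | P2 59-63 | P5 63-67 | P4 67-71 | P2 71-72 | P5 72-74 | P4 74-75 |
Completion: P0=53  P1=25  P2=72  P3=59  P4=75  P5=74
Turnaround = completion − arrival: P0=51, P1=20, P2=72, P3=55, P4=73, P5=73
Total turnaround = 51 + 20 + 72 + 55 + 73 + 73 = 344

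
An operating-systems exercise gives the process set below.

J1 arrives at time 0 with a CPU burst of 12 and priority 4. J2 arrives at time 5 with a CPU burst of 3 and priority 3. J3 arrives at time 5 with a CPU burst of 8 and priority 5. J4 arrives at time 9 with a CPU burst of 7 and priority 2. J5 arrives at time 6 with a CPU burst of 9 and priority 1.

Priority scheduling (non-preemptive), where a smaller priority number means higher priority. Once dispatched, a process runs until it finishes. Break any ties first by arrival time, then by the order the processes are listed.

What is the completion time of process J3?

39

Gantt: | J1 0-12 | J5 12-21 | J4 21-28 | J2 28-31 | J3 31-39 |
Completion: J1=12  J2=31  J3=39  J4=28  J5=21
Turnaround (C−A): J1=12  J2=26  J3=34  J4=19  J5=15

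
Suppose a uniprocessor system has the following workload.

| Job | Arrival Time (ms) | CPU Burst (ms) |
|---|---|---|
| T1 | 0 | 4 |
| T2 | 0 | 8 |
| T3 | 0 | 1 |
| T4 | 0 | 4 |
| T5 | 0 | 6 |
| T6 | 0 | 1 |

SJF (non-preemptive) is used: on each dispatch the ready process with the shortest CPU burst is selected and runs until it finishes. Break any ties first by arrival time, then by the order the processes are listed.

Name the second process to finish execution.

Timeline: | T3 0-1 | T6 1-2 | T1 2-6 | T4 6-10 | T5 10-16 | T2 16-24 |
Completion: T1=6  T2=24  T3=1  T4=10  T5=16  T6=2
Turnaround (C−A): T1=6  T2=24  T3=1  T4=10  T5=16  T6=2
Finish order: T3 → T6 → T1 → T4 → T5 → T2

T6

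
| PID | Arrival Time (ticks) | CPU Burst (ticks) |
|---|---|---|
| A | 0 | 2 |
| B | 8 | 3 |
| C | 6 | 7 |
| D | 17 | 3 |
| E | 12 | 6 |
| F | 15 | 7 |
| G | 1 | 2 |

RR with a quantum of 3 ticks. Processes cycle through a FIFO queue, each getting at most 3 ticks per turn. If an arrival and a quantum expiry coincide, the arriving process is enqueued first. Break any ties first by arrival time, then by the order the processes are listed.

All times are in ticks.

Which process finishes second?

Schedule: | A 0-2 | G 2-4 | idle 4-6 | C 6-9 | B 9-12 | C 12-15 | E 15-18 | F 18-21 | C 21-22 | D 22-25 | E 25-28 | F 28-32 |
Completion: A=2  B=12  C=22  D=25  E=28  F=32  G=4
Finish order: A → G → B → C → D → E → F

G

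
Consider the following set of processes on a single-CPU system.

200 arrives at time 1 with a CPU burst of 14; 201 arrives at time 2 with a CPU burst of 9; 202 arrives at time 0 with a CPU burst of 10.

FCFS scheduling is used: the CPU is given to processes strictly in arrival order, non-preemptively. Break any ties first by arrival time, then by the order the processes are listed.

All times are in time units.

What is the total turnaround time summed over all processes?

Schedule: | 202 0-10 | 200 10-24 | 201 24-33 |
Completion: 200=24  201=33  202=10
Turnaround (C−A): 200=23  201=31  202=10
Turnaround = completion − arrival: 200=23, 201=31, 202=10
Total turnaround = 23 + 31 + 10 = 64

64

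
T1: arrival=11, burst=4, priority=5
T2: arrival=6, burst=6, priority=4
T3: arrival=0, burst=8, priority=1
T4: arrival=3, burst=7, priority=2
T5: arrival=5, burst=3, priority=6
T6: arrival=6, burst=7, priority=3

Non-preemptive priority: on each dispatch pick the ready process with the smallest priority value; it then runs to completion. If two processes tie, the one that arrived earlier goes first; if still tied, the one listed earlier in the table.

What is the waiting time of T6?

9

Schedule: | T3 0-8 | T4 8-15 | T6 15-22 | T2 22-28 | T1 28-32 | T5 32-35 |
Completion: T1=32  T2=28  T3=8  T4=15  T5=35  T6=22
Waiting(T6) = turnaround − burst = 16 − 7 = 9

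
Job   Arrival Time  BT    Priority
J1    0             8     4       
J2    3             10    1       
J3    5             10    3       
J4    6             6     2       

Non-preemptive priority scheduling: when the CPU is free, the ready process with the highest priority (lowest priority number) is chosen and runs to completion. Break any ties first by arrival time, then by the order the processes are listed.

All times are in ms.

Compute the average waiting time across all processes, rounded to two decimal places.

Timeline: | J1 0-8 | J2 8-18 | J4 18-24 | J3 24-34 |
Completion: J1=8  J2=18  J3=34  J4=24
Waiting times: J1=0, J2=5, J3=19, J4=12
Average waiting = (0+5+19+12) / 4 = 36/4 = 9.00

9.00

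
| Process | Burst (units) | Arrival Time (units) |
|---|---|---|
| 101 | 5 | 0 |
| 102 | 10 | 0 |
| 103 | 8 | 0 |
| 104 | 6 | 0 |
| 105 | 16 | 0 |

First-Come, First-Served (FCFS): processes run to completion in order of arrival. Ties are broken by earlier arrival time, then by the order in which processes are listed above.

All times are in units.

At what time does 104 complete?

Timeline: | 101 0-5 | 102 5-15 | 103 15-23 | 104 23-29 | 105 29-45 |
Completion: 101=5  102=15  103=23  104=29  105=45

29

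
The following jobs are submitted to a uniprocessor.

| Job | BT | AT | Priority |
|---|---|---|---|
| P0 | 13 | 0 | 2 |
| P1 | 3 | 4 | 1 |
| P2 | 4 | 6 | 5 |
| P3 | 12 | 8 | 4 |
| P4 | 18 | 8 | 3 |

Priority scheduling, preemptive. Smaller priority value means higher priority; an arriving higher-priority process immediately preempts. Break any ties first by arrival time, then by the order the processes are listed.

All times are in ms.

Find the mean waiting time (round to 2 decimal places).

15.40

Timeline: | P0 0-4 | P1 4-7 | P0 7-16 | P4 16-34 | P3 34-46 | P2 46-50 |
Completion: P0=16  P1=7  P2=50  P3=46  P4=34
Turnaround (C−A): P0=16  P1=3  P2=44  P3=38  P4=26
Waiting times: P0=3, P1=0, P2=40, P3=26, P4=8
Average waiting = (3+0+40+26+8) / 5 = 77/5 = 15.40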